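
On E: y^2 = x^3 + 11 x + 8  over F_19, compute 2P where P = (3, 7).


Doubling: s = (3 x1^2 + a) / (2 y1)
s = (3*3^2 + 11) / (2*7) mod 19 = 0
x3 = s^2 - 2 x1 mod 19 = 0^2 - 2*3 = 13
y3 = s (x1 - x3) - y1 mod 19 = 0 * (3 - 13) - 7 = 12

2P = (13, 12)


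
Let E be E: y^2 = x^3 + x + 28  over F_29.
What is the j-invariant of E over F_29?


Delta = -16(4 a^3 + 27 b^2) mod 29 = 26
-1728 * (4 a)^3 = -1728 * (4*1)^3 mod 29 = 14
j = 14 * 26^(-1) mod 29 = 5

j = 5 (mod 29)


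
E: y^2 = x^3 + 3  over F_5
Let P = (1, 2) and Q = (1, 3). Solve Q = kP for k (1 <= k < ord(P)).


Enumerate multiples of P until we hit Q = (1, 3):
  1P = (1, 2)
  2P = (2, 1)
  3P = (3, 0)
  4P = (2, 4)
  5P = (1, 3)
Match found at i = 5.

k = 5


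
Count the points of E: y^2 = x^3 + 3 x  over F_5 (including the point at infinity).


For each x in F_5, count y with y^2 = x^3 + 3 x + 0 mod 5:
  x = 0: RHS = 0, y in [0]  -> 1 point(s)
  x = 1: RHS = 4, y in [2, 3]  -> 2 point(s)
  x = 2: RHS = 4, y in [2, 3]  -> 2 point(s)
  x = 3: RHS = 1, y in [1, 4]  -> 2 point(s)
  x = 4: RHS = 1, y in [1, 4]  -> 2 point(s)
Affine points: 9. Add the point at infinity: total = 10.

#E(F_5) = 10


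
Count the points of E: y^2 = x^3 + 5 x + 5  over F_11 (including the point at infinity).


For each x in F_11, count y with y^2 = x^3 + 5 x + 5 mod 11:
  x = 0: RHS = 5, y in [4, 7]  -> 2 point(s)
  x = 1: RHS = 0, y in [0]  -> 1 point(s)
  x = 2: RHS = 1, y in [1, 10]  -> 2 point(s)
  x = 3: RHS = 3, y in [5, 6]  -> 2 point(s)
  x = 4: RHS = 1, y in [1, 10]  -> 2 point(s)
  x = 5: RHS = 1, y in [1, 10]  -> 2 point(s)
  x = 6: RHS = 9, y in [3, 8]  -> 2 point(s)
  x = 7: RHS = 9, y in [3, 8]  -> 2 point(s)
  x = 9: RHS = 9, y in [3, 8]  -> 2 point(s)
Affine points: 17. Add the point at infinity: total = 18.

#E(F_11) = 18


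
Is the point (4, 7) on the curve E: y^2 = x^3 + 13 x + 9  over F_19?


Check whether y^2 = x^3 + 13 x + 9 (mod 19) for (x, y) = (4, 7).
LHS: y^2 = 7^2 mod 19 = 11
RHS: x^3 + 13 x + 9 = 4^3 + 13*4 + 9 mod 19 = 11
LHS = RHS

Yes, on the curve


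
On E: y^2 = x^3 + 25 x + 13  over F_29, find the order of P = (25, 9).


Compute successive multiples of P until we hit O:
  1P = (25, 9)
  2P = (24, 16)
  3P = (0, 19)
  4P = (3, 17)
  5P = (10, 4)
  6P = (7, 26)
  7P = (20, 4)
  8P = (14, 2)
  ... (continuing to 30P)
  30P = O

ord(P) = 30


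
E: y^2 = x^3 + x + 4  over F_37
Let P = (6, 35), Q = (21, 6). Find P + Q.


P != Q, so use the chord formula.
s = (y2 - y1) / (x2 - x1) = (8) / (15) mod 37 = 3
x3 = s^2 - x1 - x2 mod 37 = 3^2 - 6 - 21 = 19
y3 = s (x1 - x3) - y1 mod 37 = 3 * (6 - 19) - 35 = 0

P + Q = (19, 0)


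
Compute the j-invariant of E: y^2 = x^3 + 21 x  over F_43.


Delta = -16(4 a^3 + 27 b^2) mod 43 = 8
-1728 * (4 a)^3 = -1728 * (4*21)^3 mod 43 = 21
j = 21 * 8^(-1) mod 43 = 8

j = 8 (mod 43)


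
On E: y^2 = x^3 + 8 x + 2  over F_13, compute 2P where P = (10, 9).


Doubling: s = (3 x1^2 + a) / (2 y1)
s = (3*10^2 + 8) / (2*9) mod 13 = 7
x3 = s^2 - 2 x1 mod 13 = 7^2 - 2*10 = 3
y3 = s (x1 - x3) - y1 mod 13 = 7 * (10 - 3) - 9 = 1

2P = (3, 1)


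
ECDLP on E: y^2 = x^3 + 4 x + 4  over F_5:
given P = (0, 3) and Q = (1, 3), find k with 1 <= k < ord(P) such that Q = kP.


Enumerate multiples of P until we hit Q = (1, 3):
  1P = (0, 3)
  2P = (1, 3)
Match found at i = 2.

k = 2


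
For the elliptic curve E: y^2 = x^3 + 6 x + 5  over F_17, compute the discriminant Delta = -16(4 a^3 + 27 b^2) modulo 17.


4 a^3 + 27 b^2 = 4*6^3 + 27*5^2 = 864 + 675 = 1539
Delta = -16 * (1539) = -24624
Delta mod 17 = 9

Delta = 9 (mod 17)


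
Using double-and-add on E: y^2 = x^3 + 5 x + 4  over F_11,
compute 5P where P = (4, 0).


k = 5 = 101_2 (binary, LSB first: 101)
Double-and-add from P = (4, 0):
  bit 0 = 1: acc = O + (4, 0) = (4, 0)
  bit 1 = 0: acc unchanged = (4, 0)
  bit 2 = 1: acc = (4, 0) + O = (4, 0)

5P = (4, 0)


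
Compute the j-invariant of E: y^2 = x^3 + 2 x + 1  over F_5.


Delta = -16(4 a^3 + 27 b^2) mod 5 = 1
-1728 * (4 a)^3 = -1728 * (4*2)^3 mod 5 = 4
j = 4 * 1^(-1) mod 5 = 4

j = 4 (mod 5)


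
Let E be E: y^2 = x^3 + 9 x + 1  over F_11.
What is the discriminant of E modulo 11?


4 a^3 + 27 b^2 = 4*9^3 + 27*1^2 = 2916 + 27 = 2943
Delta = -16 * (2943) = -47088
Delta mod 11 = 3

Delta = 3 (mod 11)


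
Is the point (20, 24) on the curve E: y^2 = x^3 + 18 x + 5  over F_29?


Check whether y^2 = x^3 + 18 x + 5 (mod 29) for (x, y) = (20, 24).
LHS: y^2 = 24^2 mod 29 = 25
RHS: x^3 + 18 x + 5 = 20^3 + 18*20 + 5 mod 29 = 13
LHS != RHS

No, not on the curve


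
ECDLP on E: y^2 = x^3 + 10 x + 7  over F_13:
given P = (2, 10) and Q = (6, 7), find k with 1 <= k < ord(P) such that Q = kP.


Enumerate multiples of P until we hit Q = (6, 7):
  1P = (2, 10)
  2P = (8, 12)
  3P = (6, 6)
  4P = (6, 7)
Match found at i = 4.

k = 4


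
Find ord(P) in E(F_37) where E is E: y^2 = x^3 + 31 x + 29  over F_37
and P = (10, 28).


Compute successive multiples of P until we hit O:
  1P = (10, 28)
  2P = (33, 27)
  3P = (21, 32)
  4P = (15, 24)
  5P = (23, 12)
  6P = (25, 36)
  7P = (11, 6)
  8P = (19, 22)
  ... (continuing to 22P)
  22P = O

ord(P) = 22


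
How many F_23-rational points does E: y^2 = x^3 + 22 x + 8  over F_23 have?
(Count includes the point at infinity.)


For each x in F_23, count y with y^2 = x^3 + 22 x + 8 mod 23:
  x = 0: RHS = 8, y in [10, 13]  -> 2 point(s)
  x = 1: RHS = 8, y in [10, 13]  -> 2 point(s)
  x = 3: RHS = 9, y in [3, 20]  -> 2 point(s)
  x = 5: RHS = 13, y in [6, 17]  -> 2 point(s)
  x = 8: RHS = 6, y in [11, 12]  -> 2 point(s)
  x = 10: RHS = 9, y in [3, 20]  -> 2 point(s)
  x = 14: RHS = 1, y in [1, 22]  -> 2 point(s)
  x = 18: RHS = 3, y in [7, 16]  -> 2 point(s)
  x = 21: RHS = 2, y in [5, 18]  -> 2 point(s)
  x = 22: RHS = 8, y in [10, 13]  -> 2 point(s)
Affine points: 20. Add the point at infinity: total = 21.

#E(F_23) = 21


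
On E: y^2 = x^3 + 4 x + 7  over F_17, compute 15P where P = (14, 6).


k = 15 = 1111_2 (binary, LSB first: 1111)
Double-and-add from P = (14, 6):
  bit 0 = 1: acc = O + (14, 6) = (14, 6)
  bit 1 = 1: acc = (14, 6) + (5, 13) = (7, 15)
  bit 2 = 1: acc = (7, 15) + (15, 5) = (4, 11)
  bit 3 = 1: acc = (4, 11) + (12, 10) = (5, 4)

15P = (5, 4)


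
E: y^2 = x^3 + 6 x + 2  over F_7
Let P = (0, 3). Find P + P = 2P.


Doubling: s = (3 x1^2 + a) / (2 y1)
s = (3*0^2 + 6) / (2*3) mod 7 = 1
x3 = s^2 - 2 x1 mod 7 = 1^2 - 2*0 = 1
y3 = s (x1 - x3) - y1 mod 7 = 1 * (0 - 1) - 3 = 3

2P = (1, 3)


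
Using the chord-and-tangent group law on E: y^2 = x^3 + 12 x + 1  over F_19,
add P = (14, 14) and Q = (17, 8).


P != Q, so use the chord formula.
s = (y2 - y1) / (x2 - x1) = (13) / (3) mod 19 = 17
x3 = s^2 - x1 - x2 mod 19 = 17^2 - 14 - 17 = 11
y3 = s (x1 - x3) - y1 mod 19 = 17 * (14 - 11) - 14 = 18

P + Q = (11, 18)


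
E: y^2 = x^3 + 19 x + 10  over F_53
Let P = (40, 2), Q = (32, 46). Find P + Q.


P != Q, so use the chord formula.
s = (y2 - y1) / (x2 - x1) = (44) / (45) mod 53 = 21
x3 = s^2 - x1 - x2 mod 53 = 21^2 - 40 - 32 = 51
y3 = s (x1 - x3) - y1 mod 53 = 21 * (40 - 51) - 2 = 32

P + Q = (51, 32)


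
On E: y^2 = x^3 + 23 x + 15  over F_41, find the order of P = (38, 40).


Compute successive multiples of P until we hit O:
  1P = (38, 40)
  2P = (16, 25)
  3P = (5, 3)
  4P = (29, 26)
  5P = (24, 0)
  6P = (29, 15)
  7P = (5, 38)
  8P = (16, 16)
  ... (continuing to 10P)
  10P = O

ord(P) = 10


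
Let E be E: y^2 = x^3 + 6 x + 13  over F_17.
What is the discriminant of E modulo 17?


4 a^3 + 27 b^2 = 4*6^3 + 27*13^2 = 864 + 4563 = 5427
Delta = -16 * (5427) = -86832
Delta mod 17 = 4

Delta = 4 (mod 17)


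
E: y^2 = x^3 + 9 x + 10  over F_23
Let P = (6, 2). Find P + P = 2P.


Doubling: s = (3 x1^2 + a) / (2 y1)
s = (3*6^2 + 9) / (2*2) mod 23 = 12
x3 = s^2 - 2 x1 mod 23 = 12^2 - 2*6 = 17
y3 = s (x1 - x3) - y1 mod 23 = 12 * (6 - 17) - 2 = 4

2P = (17, 4)


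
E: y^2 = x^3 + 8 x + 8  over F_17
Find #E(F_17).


For each x in F_17, count y with y^2 = x^3 + 8 x + 8 mod 17:
  x = 0: RHS = 8, y in [5, 12]  -> 2 point(s)
  x = 1: RHS = 0, y in [0]  -> 1 point(s)
  x = 2: RHS = 15, y in [7, 10]  -> 2 point(s)
  x = 3: RHS = 8, y in [5, 12]  -> 2 point(s)
  x = 4: RHS = 2, y in [6, 11]  -> 2 point(s)
  x = 6: RHS = 0, y in [0]  -> 1 point(s)
  x = 7: RHS = 16, y in [4, 13]  -> 2 point(s)
  x = 10: RHS = 0, y in [0]  -> 1 point(s)
  x = 11: RHS = 16, y in [4, 13]  -> 2 point(s)
  x = 12: RHS = 13, y in [8, 9]  -> 2 point(s)
  x = 14: RHS = 8, y in [5, 12]  -> 2 point(s)
  x = 15: RHS = 1, y in [1, 16]  -> 2 point(s)
  x = 16: RHS = 16, y in [4, 13]  -> 2 point(s)
Affine points: 23. Add the point at infinity: total = 24.

#E(F_17) = 24


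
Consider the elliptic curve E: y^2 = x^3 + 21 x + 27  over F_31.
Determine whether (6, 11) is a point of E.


Check whether y^2 = x^3 + 21 x + 27 (mod 31) for (x, y) = (6, 11).
LHS: y^2 = 11^2 mod 31 = 28
RHS: x^3 + 21 x + 27 = 6^3 + 21*6 + 27 mod 31 = 28
LHS = RHS

Yes, on the curve


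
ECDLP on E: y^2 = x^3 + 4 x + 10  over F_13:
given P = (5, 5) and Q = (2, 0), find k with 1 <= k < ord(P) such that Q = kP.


Enumerate multiples of P until we hit Q = (2, 0):
  1P = (5, 5)
  2P = (6, 4)
  3P = (3, 6)
  4P = (2, 0)
Match found at i = 4.

k = 4


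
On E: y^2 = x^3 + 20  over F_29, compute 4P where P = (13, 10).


k = 4 = 100_2 (binary, LSB first: 001)
Double-and-add from P = (13, 10):
  bit 0 = 0: acc unchanged = O
  bit 1 = 0: acc unchanged = O
  bit 2 = 1: acc = O + (18, 9) = (18, 9)

4P = (18, 9)


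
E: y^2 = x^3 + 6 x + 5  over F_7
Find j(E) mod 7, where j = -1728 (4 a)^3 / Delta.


Delta = -16(4 a^3 + 27 b^2) mod 7 = 2
-1728 * (4 a)^3 = -1728 * (4*6)^3 mod 7 = 6
j = 6 * 2^(-1) mod 7 = 3

j = 3 (mod 7)


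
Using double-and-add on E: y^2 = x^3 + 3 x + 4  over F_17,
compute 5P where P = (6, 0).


k = 5 = 101_2 (binary, LSB first: 101)
Double-and-add from P = (6, 0):
  bit 0 = 1: acc = O + (6, 0) = (6, 0)
  bit 1 = 0: acc unchanged = (6, 0)
  bit 2 = 1: acc = (6, 0) + O = (6, 0)

5P = (6, 0)


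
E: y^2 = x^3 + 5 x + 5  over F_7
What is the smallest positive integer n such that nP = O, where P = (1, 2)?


Compute successive multiples of P until we hit O:
  1P = (1, 2)
  2P = (2, 3)
  3P = (5, 1)
  4P = (5, 6)
  5P = (2, 4)
  6P = (1, 5)
  7P = O

ord(P) = 7


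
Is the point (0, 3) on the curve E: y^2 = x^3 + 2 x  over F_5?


Check whether y^2 = x^3 + 2 x + 0 (mod 5) for (x, y) = (0, 3).
LHS: y^2 = 3^2 mod 5 = 4
RHS: x^3 + 2 x + 0 = 0^3 + 2*0 + 0 mod 5 = 0
LHS != RHS

No, not on the curve


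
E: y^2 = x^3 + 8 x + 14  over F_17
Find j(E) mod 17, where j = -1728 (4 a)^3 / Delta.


Delta = -16(4 a^3 + 27 b^2) mod 17 = 13
-1728 * (4 a)^3 = -1728 * (4*8)^3 mod 17 = 3
j = 3 * 13^(-1) mod 17 = 12

j = 12 (mod 17)


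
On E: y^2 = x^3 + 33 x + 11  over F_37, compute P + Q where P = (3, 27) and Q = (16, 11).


P != Q, so use the chord formula.
s = (y2 - y1) / (x2 - x1) = (21) / (13) mod 37 = 13
x3 = s^2 - x1 - x2 mod 37 = 13^2 - 3 - 16 = 2
y3 = s (x1 - x3) - y1 mod 37 = 13 * (3 - 2) - 27 = 23

P + Q = (2, 23)


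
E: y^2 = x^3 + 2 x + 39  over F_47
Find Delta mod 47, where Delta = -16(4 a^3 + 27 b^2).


4 a^3 + 27 b^2 = 4*2^3 + 27*39^2 = 32 + 41067 = 41099
Delta = -16 * (41099) = -657584
Delta mod 47 = 40

Delta = 40 (mod 47)


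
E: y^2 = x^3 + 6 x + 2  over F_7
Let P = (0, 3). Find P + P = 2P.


Doubling: s = (3 x1^2 + a) / (2 y1)
s = (3*0^2 + 6) / (2*3) mod 7 = 1
x3 = s^2 - 2 x1 mod 7 = 1^2 - 2*0 = 1
y3 = s (x1 - x3) - y1 mod 7 = 1 * (0 - 1) - 3 = 3

2P = (1, 3)


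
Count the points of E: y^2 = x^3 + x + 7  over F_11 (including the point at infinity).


For each x in F_11, count y with y^2 = x^3 + 1 x + 7 mod 11:
  x = 1: RHS = 9, y in [3, 8]  -> 2 point(s)
  x = 3: RHS = 4, y in [2, 9]  -> 2 point(s)
  x = 4: RHS = 9, y in [3, 8]  -> 2 point(s)
  x = 5: RHS = 5, y in [4, 7]  -> 2 point(s)
  x = 6: RHS = 9, y in [3, 8]  -> 2 point(s)
  x = 7: RHS = 5, y in [4, 7]  -> 2 point(s)
  x = 10: RHS = 5, y in [4, 7]  -> 2 point(s)
Affine points: 14. Add the point at infinity: total = 15.

#E(F_11) = 15


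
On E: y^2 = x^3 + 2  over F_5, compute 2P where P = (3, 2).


Doubling: s = (3 x1^2 + a) / (2 y1)
s = (3*3^2 + 0) / (2*2) mod 5 = 3
x3 = s^2 - 2 x1 mod 5 = 3^2 - 2*3 = 3
y3 = s (x1 - x3) - y1 mod 5 = 3 * (3 - 3) - 2 = 3

2P = (3, 3)


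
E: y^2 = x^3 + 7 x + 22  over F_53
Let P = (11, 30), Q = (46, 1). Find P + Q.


P != Q, so use the chord formula.
s = (y2 - y1) / (x2 - x1) = (24) / (35) mod 53 = 34
x3 = s^2 - x1 - x2 mod 53 = 34^2 - 11 - 46 = 39
y3 = s (x1 - x3) - y1 mod 53 = 34 * (11 - 39) - 30 = 25

P + Q = (39, 25)


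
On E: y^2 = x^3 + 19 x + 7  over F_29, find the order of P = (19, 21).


Compute successive multiples of P until we hit O:
  1P = (19, 21)
  2P = (20, 8)
  3P = (14, 1)
  4P = (12, 7)
  5P = (2, 13)
  6P = (2, 16)
  7P = (12, 22)
  8P = (14, 28)
  ... (continuing to 11P)
  11P = O

ord(P) = 11


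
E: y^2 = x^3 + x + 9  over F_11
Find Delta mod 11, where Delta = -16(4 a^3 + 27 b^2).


4 a^3 + 27 b^2 = 4*1^3 + 27*9^2 = 4 + 2187 = 2191
Delta = -16 * (2191) = -35056
Delta mod 11 = 1

Delta = 1 (mod 11)


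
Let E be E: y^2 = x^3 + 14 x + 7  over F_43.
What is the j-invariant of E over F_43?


Delta = -16(4 a^3 + 27 b^2) mod 43 = 27
-1728 * (4 a)^3 = -1728 * (4*14)^3 mod 43 = 11
j = 11 * 27^(-1) mod 43 = 2

j = 2 (mod 43)


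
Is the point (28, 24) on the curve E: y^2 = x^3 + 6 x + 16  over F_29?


Check whether y^2 = x^3 + 6 x + 16 (mod 29) for (x, y) = (28, 24).
LHS: y^2 = 24^2 mod 29 = 25
RHS: x^3 + 6 x + 16 = 28^3 + 6*28 + 16 mod 29 = 9
LHS != RHS

No, not on the curve


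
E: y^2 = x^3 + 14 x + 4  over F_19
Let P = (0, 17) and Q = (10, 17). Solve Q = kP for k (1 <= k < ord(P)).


Enumerate multiples of P until we hit Q = (10, 17):
  1P = (0, 17)
  2P = (17, 14)
  3P = (9, 17)
  4P = (10, 2)
  5P = (16, 7)
  6P = (12, 0)
  7P = (16, 12)
  8P = (10, 17)
Match found at i = 8.

k = 8


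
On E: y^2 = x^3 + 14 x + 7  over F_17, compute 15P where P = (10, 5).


k = 15 = 1111_2 (binary, LSB first: 1111)
Double-and-add from P = (10, 5):
  bit 0 = 1: acc = O + (10, 5) = (10, 5)
  bit 1 = 1: acc = (10, 5) + (16, 14) = (6, 1)
  bit 2 = 1: acc = (6, 1) + (2, 3) = (5, 7)
  bit 3 = 1: acc = (5, 7) + (11, 9) = (3, 5)

15P = (3, 5)


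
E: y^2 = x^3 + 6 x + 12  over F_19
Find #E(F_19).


For each x in F_19, count y with y^2 = x^3 + 6 x + 12 mod 19:
  x = 1: RHS = 0, y in [0]  -> 1 point(s)
  x = 3: RHS = 0, y in [0]  -> 1 point(s)
  x = 4: RHS = 5, y in [9, 10]  -> 2 point(s)
  x = 6: RHS = 17, y in [6, 13]  -> 2 point(s)
  x = 7: RHS = 17, y in [6, 13]  -> 2 point(s)
  x = 9: RHS = 16, y in [4, 15]  -> 2 point(s)
  x = 12: RHS = 7, y in [8, 11]  -> 2 point(s)
  x = 13: RHS = 7, y in [8, 11]  -> 2 point(s)
  x = 14: RHS = 9, y in [3, 16]  -> 2 point(s)
  x = 15: RHS = 0, y in [0]  -> 1 point(s)
  x = 16: RHS = 5, y in [9, 10]  -> 2 point(s)
  x = 17: RHS = 11, y in [7, 12]  -> 2 point(s)
  x = 18: RHS = 5, y in [9, 10]  -> 2 point(s)
Affine points: 23. Add the point at infinity: total = 24.

#E(F_19) = 24


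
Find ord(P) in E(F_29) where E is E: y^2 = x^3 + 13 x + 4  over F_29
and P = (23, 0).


Compute successive multiples of P until we hit O:
  1P = (23, 0)
  2P = O

ord(P) = 2


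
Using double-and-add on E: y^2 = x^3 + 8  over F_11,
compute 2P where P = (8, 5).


k = 2 = 10_2 (binary, LSB first: 01)
Double-and-add from P = (8, 5):
  bit 0 = 0: acc unchanged = O
  bit 1 = 1: acc = O + (9, 0) = (9, 0)

2P = (9, 0)


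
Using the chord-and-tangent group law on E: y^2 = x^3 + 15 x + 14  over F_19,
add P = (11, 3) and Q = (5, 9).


P != Q, so use the chord formula.
s = (y2 - y1) / (x2 - x1) = (6) / (13) mod 19 = 18
x3 = s^2 - x1 - x2 mod 19 = 18^2 - 11 - 5 = 4
y3 = s (x1 - x3) - y1 mod 19 = 18 * (11 - 4) - 3 = 9

P + Q = (4, 9)


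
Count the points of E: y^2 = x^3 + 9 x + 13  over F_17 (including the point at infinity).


For each x in F_17, count y with y^2 = x^3 + 9 x + 13 mod 17:
  x = 0: RHS = 13, y in [8, 9]  -> 2 point(s)
  x = 3: RHS = 16, y in [4, 13]  -> 2 point(s)
  x = 5: RHS = 13, y in [8, 9]  -> 2 point(s)
  x = 8: RHS = 2, y in [6, 11]  -> 2 point(s)
  x = 10: RHS = 15, y in [7, 10]  -> 2 point(s)
  x = 11: RHS = 15, y in [7, 10]  -> 2 point(s)
  x = 12: RHS = 13, y in [8, 9]  -> 2 point(s)
  x = 13: RHS = 15, y in [7, 10]  -> 2 point(s)
  x = 15: RHS = 4, y in [2, 15]  -> 2 point(s)
Affine points: 18. Add the point at infinity: total = 19.

#E(F_17) = 19


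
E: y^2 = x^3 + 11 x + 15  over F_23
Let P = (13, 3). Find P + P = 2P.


Doubling: s = (3 x1^2 + a) / (2 y1)
s = (3*13^2 + 11) / (2*3) mod 23 = 2
x3 = s^2 - 2 x1 mod 23 = 2^2 - 2*13 = 1
y3 = s (x1 - x3) - y1 mod 23 = 2 * (13 - 1) - 3 = 21

2P = (1, 21)


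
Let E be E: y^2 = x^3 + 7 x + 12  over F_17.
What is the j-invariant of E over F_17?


Delta = -16(4 a^3 + 27 b^2) mod 17 = 7
-1728 * (4 a)^3 = -1728 * (4*7)^3 mod 17 = 13
j = 13 * 7^(-1) mod 17 = 14

j = 14 (mod 17)


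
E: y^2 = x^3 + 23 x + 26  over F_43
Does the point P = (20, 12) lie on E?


Check whether y^2 = x^3 + 23 x + 26 (mod 43) for (x, y) = (20, 12).
LHS: y^2 = 12^2 mod 43 = 15
RHS: x^3 + 23 x + 26 = 20^3 + 23*20 + 26 mod 43 = 15
LHS = RHS

Yes, on the curve


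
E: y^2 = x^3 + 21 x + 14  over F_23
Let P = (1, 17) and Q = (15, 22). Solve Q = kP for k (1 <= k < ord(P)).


Enumerate multiples of P until we hit Q = (15, 22):
  1P = (1, 17)
  2P = (2, 8)
  3P = (9, 9)
  4P = (14, 19)
  5P = (20, 19)
  6P = (8, 21)
  7P = (4, 1)
  8P = (3, 9)
  9P = (12, 4)
  10P = (19, 21)
  11P = (11, 14)
  12P = (15, 1)
  13P = (13, 0)
  14P = (15, 22)
Match found at i = 14.

k = 14


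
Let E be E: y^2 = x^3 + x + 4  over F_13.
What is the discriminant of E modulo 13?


4 a^3 + 27 b^2 = 4*1^3 + 27*4^2 = 4 + 432 = 436
Delta = -16 * (436) = -6976
Delta mod 13 = 5

Delta = 5 (mod 13)


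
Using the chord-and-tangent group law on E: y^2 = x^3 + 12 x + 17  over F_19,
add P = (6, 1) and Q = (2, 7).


P != Q, so use the chord formula.
s = (y2 - y1) / (x2 - x1) = (6) / (15) mod 19 = 8
x3 = s^2 - x1 - x2 mod 19 = 8^2 - 6 - 2 = 18
y3 = s (x1 - x3) - y1 mod 19 = 8 * (6 - 18) - 1 = 17

P + Q = (18, 17)


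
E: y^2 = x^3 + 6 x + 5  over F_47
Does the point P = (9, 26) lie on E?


Check whether y^2 = x^3 + 6 x + 5 (mod 47) for (x, y) = (9, 26).
LHS: y^2 = 26^2 mod 47 = 18
RHS: x^3 + 6 x + 5 = 9^3 + 6*9 + 5 mod 47 = 36
LHS != RHS

No, not on the curve


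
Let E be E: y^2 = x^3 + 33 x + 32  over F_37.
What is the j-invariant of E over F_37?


Delta = -16(4 a^3 + 27 b^2) mod 37 = 30
-1728 * (4 a)^3 = -1728 * (4*33)^3 mod 37 = 10
j = 10 * 30^(-1) mod 37 = 25

j = 25 (mod 37)


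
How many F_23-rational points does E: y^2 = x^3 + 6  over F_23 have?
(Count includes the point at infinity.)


For each x in F_23, count y with y^2 = x^3 + 0 x + 6 mod 23:
  x = 0: RHS = 6, y in [11, 12]  -> 2 point(s)
  x = 4: RHS = 1, y in [1, 22]  -> 2 point(s)
  x = 5: RHS = 16, y in [4, 19]  -> 2 point(s)
  x = 7: RHS = 4, y in [2, 21]  -> 2 point(s)
  x = 8: RHS = 12, y in [9, 14]  -> 2 point(s)
  x = 11: RHS = 3, y in [7, 16]  -> 2 point(s)
  x = 12: RHS = 9, y in [3, 20]  -> 2 point(s)
  x = 13: RHS = 18, y in [8, 15]  -> 2 point(s)
  x = 14: RHS = 13, y in [6, 17]  -> 2 point(s)
  x = 15: RHS = 0, y in [0]  -> 1 point(s)
  x = 16: RHS = 8, y in [10, 13]  -> 2 point(s)
  x = 20: RHS = 2, y in [5, 18]  -> 2 point(s)
Affine points: 23. Add the point at infinity: total = 24.

#E(F_23) = 24


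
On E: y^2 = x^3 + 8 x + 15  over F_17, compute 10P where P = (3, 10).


k = 10 = 1010_2 (binary, LSB first: 0101)
Double-and-add from P = (3, 10):
  bit 0 = 0: acc unchanged = O
  bit 1 = 1: acc = O + (13, 15) = (13, 15)
  bit 2 = 0: acc unchanged = (13, 15)
  bit 3 = 1: acc = (13, 15) + (9, 0) = (8, 8)

10P = (8, 8)


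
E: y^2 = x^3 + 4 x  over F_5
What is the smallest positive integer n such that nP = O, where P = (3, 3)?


Compute successive multiples of P until we hit O:
  1P = (3, 3)
  2P = (0, 0)
  3P = (3, 2)
  4P = O

ord(P) = 4


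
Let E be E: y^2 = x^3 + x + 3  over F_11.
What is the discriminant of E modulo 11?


4 a^3 + 27 b^2 = 4*1^3 + 27*3^2 = 4 + 243 = 247
Delta = -16 * (247) = -3952
Delta mod 11 = 8

Delta = 8 (mod 11)


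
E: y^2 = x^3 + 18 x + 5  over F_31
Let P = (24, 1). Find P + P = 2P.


Doubling: s = (3 x1^2 + a) / (2 y1)
s = (3*24^2 + 18) / (2*1) mod 31 = 5
x3 = s^2 - 2 x1 mod 31 = 5^2 - 2*24 = 8
y3 = s (x1 - x3) - y1 mod 31 = 5 * (24 - 8) - 1 = 17

2P = (8, 17)


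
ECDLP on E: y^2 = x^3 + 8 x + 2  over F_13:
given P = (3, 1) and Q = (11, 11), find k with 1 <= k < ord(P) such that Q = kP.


Enumerate multiples of P until we hit Q = (11, 11):
  1P = (3, 1)
  2P = (11, 2)
  3P = (11, 11)
Match found at i = 3.

k = 3


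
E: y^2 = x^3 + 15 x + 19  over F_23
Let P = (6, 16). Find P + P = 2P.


Doubling: s = (3 x1^2 + a) / (2 y1)
s = (3*6^2 + 15) / (2*16) mod 23 = 6
x3 = s^2 - 2 x1 mod 23 = 6^2 - 2*6 = 1
y3 = s (x1 - x3) - y1 mod 23 = 6 * (6 - 1) - 16 = 14

2P = (1, 14)


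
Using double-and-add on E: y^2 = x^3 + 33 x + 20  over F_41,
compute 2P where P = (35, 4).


k = 2 = 10_2 (binary, LSB first: 01)
Double-and-add from P = (35, 4):
  bit 0 = 0: acc unchanged = O
  bit 1 = 1: acc = O + (35, 37) = (35, 37)

2P = (35, 37)


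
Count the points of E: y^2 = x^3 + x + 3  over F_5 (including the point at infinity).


For each x in F_5, count y with y^2 = x^3 + 1 x + 3 mod 5:
  x = 1: RHS = 0, y in [0]  -> 1 point(s)
  x = 4: RHS = 1, y in [1, 4]  -> 2 point(s)
Affine points: 3. Add the point at infinity: total = 4.

#E(F_5) = 4


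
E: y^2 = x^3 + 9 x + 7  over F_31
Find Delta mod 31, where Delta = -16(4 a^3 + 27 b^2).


4 a^3 + 27 b^2 = 4*9^3 + 27*7^2 = 2916 + 1323 = 4239
Delta = -16 * (4239) = -67824
Delta mod 31 = 4

Delta = 4 (mod 31)


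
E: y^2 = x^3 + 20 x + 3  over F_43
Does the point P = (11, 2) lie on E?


Check whether y^2 = x^3 + 20 x + 3 (mod 43) for (x, y) = (11, 2).
LHS: y^2 = 2^2 mod 43 = 4
RHS: x^3 + 20 x + 3 = 11^3 + 20*11 + 3 mod 43 = 6
LHS != RHS

No, not on the curve


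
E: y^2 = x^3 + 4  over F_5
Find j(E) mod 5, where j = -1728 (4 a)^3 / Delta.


Delta = -16(4 a^3 + 27 b^2) mod 5 = 3
-1728 * (4 a)^3 = -1728 * (4*0)^3 mod 5 = 0
j = 0 * 3^(-1) mod 5 = 0

j = 0 (mod 5)


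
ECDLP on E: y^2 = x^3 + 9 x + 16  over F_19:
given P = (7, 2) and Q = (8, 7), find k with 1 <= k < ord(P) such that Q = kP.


Enumerate multiples of P until we hit Q = (8, 7):
  1P = (7, 2)
  2P = (6, 18)
  3P = (15, 12)
  4P = (14, 13)
  5P = (9, 3)
  6P = (8, 7)
Match found at i = 6.

k = 6


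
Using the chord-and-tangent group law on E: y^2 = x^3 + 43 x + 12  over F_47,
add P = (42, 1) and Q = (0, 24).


P != Q, so use the chord formula.
s = (y2 - y1) / (x2 - x1) = (23) / (5) mod 47 = 14
x3 = s^2 - x1 - x2 mod 47 = 14^2 - 42 - 0 = 13
y3 = s (x1 - x3) - y1 mod 47 = 14 * (42 - 13) - 1 = 29

P + Q = (13, 29)


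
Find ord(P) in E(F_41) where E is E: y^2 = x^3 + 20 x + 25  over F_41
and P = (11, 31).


Compute successive multiples of P until we hit O:
  1P = (11, 31)
  2P = (24, 15)
  3P = (8, 0)
  4P = (24, 26)
  5P = (11, 10)
  6P = O

ord(P) = 6


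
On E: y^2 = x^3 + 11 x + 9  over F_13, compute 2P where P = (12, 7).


Doubling: s = (3 x1^2 + a) / (2 y1)
s = (3*12^2 + 11) / (2*7) mod 13 = 1
x3 = s^2 - 2 x1 mod 13 = 1^2 - 2*12 = 3
y3 = s (x1 - x3) - y1 mod 13 = 1 * (12 - 3) - 7 = 2

2P = (3, 2)


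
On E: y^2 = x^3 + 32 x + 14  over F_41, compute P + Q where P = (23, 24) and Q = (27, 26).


P != Q, so use the chord formula.
s = (y2 - y1) / (x2 - x1) = (2) / (4) mod 41 = 21
x3 = s^2 - x1 - x2 mod 41 = 21^2 - 23 - 27 = 22
y3 = s (x1 - x3) - y1 mod 41 = 21 * (23 - 22) - 24 = 38

P + Q = (22, 38)


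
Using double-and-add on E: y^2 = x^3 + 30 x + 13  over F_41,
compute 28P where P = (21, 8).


k = 28 = 11100_2 (binary, LSB first: 00111)
Double-and-add from P = (21, 8):
  bit 0 = 0: acc unchanged = O
  bit 1 = 0: acc unchanged = O
  bit 2 = 1: acc = O + (33, 32) = (33, 32)
  bit 3 = 1: acc = (33, 32) + (36, 5) = (12, 25)
  bit 4 = 1: acc = (12, 25) + (28, 38) = (22, 13)

28P = (22, 13)


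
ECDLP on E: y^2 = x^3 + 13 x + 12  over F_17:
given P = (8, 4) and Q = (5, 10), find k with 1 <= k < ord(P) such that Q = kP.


Enumerate multiples of P until we hit Q = (5, 10):
  1P = (8, 4)
  2P = (5, 7)
  3P = (5, 10)
Match found at i = 3.

k = 3


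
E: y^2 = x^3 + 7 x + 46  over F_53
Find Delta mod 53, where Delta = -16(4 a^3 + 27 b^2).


4 a^3 + 27 b^2 = 4*7^3 + 27*46^2 = 1372 + 57132 = 58504
Delta = -16 * (58504) = -936064
Delta mod 53 = 22

Delta = 22 (mod 53)


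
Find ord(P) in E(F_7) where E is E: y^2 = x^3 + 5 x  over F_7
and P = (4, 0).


Compute successive multiples of P until we hit O:
  1P = (4, 0)
  2P = O

ord(P) = 2


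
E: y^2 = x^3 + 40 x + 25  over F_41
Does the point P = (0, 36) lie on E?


Check whether y^2 = x^3 + 40 x + 25 (mod 41) for (x, y) = (0, 36).
LHS: y^2 = 36^2 mod 41 = 25
RHS: x^3 + 40 x + 25 = 0^3 + 40*0 + 25 mod 41 = 25
LHS = RHS

Yes, on the curve


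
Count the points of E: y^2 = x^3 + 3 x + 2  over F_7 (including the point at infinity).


For each x in F_7, count y with y^2 = x^3 + 3 x + 2 mod 7:
  x = 0: RHS = 2, y in [3, 4]  -> 2 point(s)
  x = 2: RHS = 2, y in [3, 4]  -> 2 point(s)
  x = 4: RHS = 1, y in [1, 6]  -> 2 point(s)
  x = 5: RHS = 2, y in [3, 4]  -> 2 point(s)
Affine points: 8. Add the point at infinity: total = 9.

#E(F_7) = 9


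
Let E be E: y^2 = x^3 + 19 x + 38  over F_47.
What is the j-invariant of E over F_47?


Delta = -16(4 a^3 + 27 b^2) mod 47 = 27
-1728 * (4 a)^3 = -1728 * (4*19)^3 mod 47 = 3
j = 3 * 27^(-1) mod 47 = 21

j = 21 (mod 47)


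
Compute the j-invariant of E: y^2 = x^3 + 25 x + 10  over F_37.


Delta = -16(4 a^3 + 27 b^2) mod 37 = 15
-1728 * (4 a)^3 = -1728 * (4*25)^3 mod 37 = 11
j = 11 * 15^(-1) mod 37 = 18

j = 18 (mod 37)


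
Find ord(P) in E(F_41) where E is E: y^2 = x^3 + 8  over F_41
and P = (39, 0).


Compute successive multiples of P until we hit O:
  1P = (39, 0)
  2P = O

ord(P) = 2


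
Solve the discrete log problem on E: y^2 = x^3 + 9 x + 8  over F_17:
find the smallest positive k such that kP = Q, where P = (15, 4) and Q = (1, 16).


Enumerate multiples of P until we hit Q = (1, 16):
  1P = (15, 4)
  2P = (0, 12)
  3P = (1, 1)
  4P = (2, 0)
  5P = (1, 16)
Match found at i = 5.

k = 5


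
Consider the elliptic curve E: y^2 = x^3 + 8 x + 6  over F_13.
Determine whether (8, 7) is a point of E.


Check whether y^2 = x^3 + 8 x + 6 (mod 13) for (x, y) = (8, 7).
LHS: y^2 = 7^2 mod 13 = 10
RHS: x^3 + 8 x + 6 = 8^3 + 8*8 + 6 mod 13 = 10
LHS = RHS

Yes, on the curve


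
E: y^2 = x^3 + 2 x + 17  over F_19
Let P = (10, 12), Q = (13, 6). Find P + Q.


P != Q, so use the chord formula.
s = (y2 - y1) / (x2 - x1) = (13) / (3) mod 19 = 17
x3 = s^2 - x1 - x2 mod 19 = 17^2 - 10 - 13 = 0
y3 = s (x1 - x3) - y1 mod 19 = 17 * (10 - 0) - 12 = 6

P + Q = (0, 6)


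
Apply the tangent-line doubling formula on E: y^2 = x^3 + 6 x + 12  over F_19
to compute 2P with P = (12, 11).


Doubling: s = (3 x1^2 + a) / (2 y1)
s = (3*12^2 + 6) / (2*11) mod 19 = 13
x3 = s^2 - 2 x1 mod 19 = 13^2 - 2*12 = 12
y3 = s (x1 - x3) - y1 mod 19 = 13 * (12 - 12) - 11 = 8

2P = (12, 8)


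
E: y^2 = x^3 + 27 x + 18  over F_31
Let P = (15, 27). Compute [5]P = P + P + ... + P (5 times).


k = 5 = 101_2 (binary, LSB first: 101)
Double-and-add from P = (15, 27):
  bit 0 = 1: acc = O + (15, 27) = (15, 27)
  bit 1 = 0: acc unchanged = (15, 27)
  bit 2 = 1: acc = (15, 27) + (15, 27) = (15, 4)

5P = (15, 4)


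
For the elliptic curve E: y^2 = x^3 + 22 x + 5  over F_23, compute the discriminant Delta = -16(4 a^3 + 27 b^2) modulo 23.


4 a^3 + 27 b^2 = 4*22^3 + 27*5^2 = 42592 + 675 = 43267
Delta = -16 * (43267) = -692272
Delta mod 23 = 5

Delta = 5 (mod 23)


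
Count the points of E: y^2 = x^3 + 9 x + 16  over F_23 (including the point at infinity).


For each x in F_23, count y with y^2 = x^3 + 9 x + 16 mod 23:
  x = 0: RHS = 16, y in [4, 19]  -> 2 point(s)
  x = 1: RHS = 3, y in [7, 16]  -> 2 point(s)
  x = 3: RHS = 1, y in [1, 22]  -> 2 point(s)
  x = 4: RHS = 1, y in [1, 22]  -> 2 point(s)
  x = 5: RHS = 2, y in [5, 18]  -> 2 point(s)
  x = 7: RHS = 8, y in [10, 13]  -> 2 point(s)
  x = 8: RHS = 2, y in [5, 18]  -> 2 point(s)
  x = 10: RHS = 2, y in [5, 18]  -> 2 point(s)
  x = 12: RHS = 12, y in [9, 14]  -> 2 point(s)
  x = 16: RHS = 1, y in [1, 22]  -> 2 point(s)
  x = 19: RHS = 8, y in [10, 13]  -> 2 point(s)
  x = 20: RHS = 8, y in [10, 13]  -> 2 point(s)
  x = 21: RHS = 13, y in [6, 17]  -> 2 point(s)
  x = 22: RHS = 6, y in [11, 12]  -> 2 point(s)
Affine points: 28. Add the point at infinity: total = 29.

#E(F_23) = 29


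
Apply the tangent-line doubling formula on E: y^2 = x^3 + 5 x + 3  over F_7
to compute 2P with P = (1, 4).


Doubling: s = (3 x1^2 + a) / (2 y1)
s = (3*1^2 + 5) / (2*4) mod 7 = 1
x3 = s^2 - 2 x1 mod 7 = 1^2 - 2*1 = 6
y3 = s (x1 - x3) - y1 mod 7 = 1 * (1 - 6) - 4 = 5

2P = (6, 5)


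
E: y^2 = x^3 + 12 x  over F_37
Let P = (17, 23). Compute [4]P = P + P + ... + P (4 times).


k = 4 = 100_2 (binary, LSB first: 001)
Double-and-add from P = (17, 23):
  bit 0 = 0: acc unchanged = O
  bit 1 = 0: acc unchanged = O
  bit 2 = 1: acc = O + (4, 36) = (4, 36)

4P = (4, 36)


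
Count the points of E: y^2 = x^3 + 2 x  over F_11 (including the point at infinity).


For each x in F_11, count y with y^2 = x^3 + 2 x + 0 mod 11:
  x = 0: RHS = 0, y in [0]  -> 1 point(s)
  x = 1: RHS = 3, y in [5, 6]  -> 2 point(s)
  x = 2: RHS = 1, y in [1, 10]  -> 2 point(s)
  x = 3: RHS = 0, y in [0]  -> 1 point(s)
  x = 5: RHS = 3, y in [5, 6]  -> 2 point(s)
  x = 7: RHS = 5, y in [4, 7]  -> 2 point(s)
  x = 8: RHS = 0, y in [0]  -> 1 point(s)
Affine points: 11. Add the point at infinity: total = 12.

#E(F_11) = 12


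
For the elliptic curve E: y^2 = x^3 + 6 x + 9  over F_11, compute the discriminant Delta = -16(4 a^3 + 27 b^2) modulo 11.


4 a^3 + 27 b^2 = 4*6^3 + 27*9^2 = 864 + 2187 = 3051
Delta = -16 * (3051) = -48816
Delta mod 11 = 2

Delta = 2 (mod 11)


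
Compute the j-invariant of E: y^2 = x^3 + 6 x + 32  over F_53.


Delta = -16(4 a^3 + 27 b^2) mod 53 = 32
-1728 * (4 a)^3 = -1728 * (4*6)^3 mod 53 = 23
j = 23 * 32^(-1) mod 53 = 9

j = 9 (mod 53)


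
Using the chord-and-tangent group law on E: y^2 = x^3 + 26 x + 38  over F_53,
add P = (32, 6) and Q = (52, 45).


P != Q, so use the chord formula.
s = (y2 - y1) / (x2 - x1) = (39) / (20) mod 53 = 47
x3 = s^2 - x1 - x2 mod 53 = 47^2 - 32 - 52 = 5
y3 = s (x1 - x3) - y1 mod 53 = 47 * (32 - 5) - 6 = 44

P + Q = (5, 44)


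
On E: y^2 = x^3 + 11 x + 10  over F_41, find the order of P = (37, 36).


Compute successive multiples of P until we hit O:
  1P = (37, 36)
  2P = (26, 18)
  3P = (21, 20)
  4P = (25, 17)
  5P = (4, 6)
  6P = (32, 17)
  7P = (34, 0)
  8P = (32, 24)
  ... (continuing to 14P)
  14P = O

ord(P) = 14


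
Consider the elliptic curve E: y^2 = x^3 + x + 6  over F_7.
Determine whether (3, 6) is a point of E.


Check whether y^2 = x^3 + 1 x + 6 (mod 7) for (x, y) = (3, 6).
LHS: y^2 = 6^2 mod 7 = 1
RHS: x^3 + 1 x + 6 = 3^3 + 1*3 + 6 mod 7 = 1
LHS = RHS

Yes, on the curve


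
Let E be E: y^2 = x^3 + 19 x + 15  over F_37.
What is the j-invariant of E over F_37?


Delta = -16(4 a^3 + 27 b^2) mod 37 = 28
-1728 * (4 a)^3 = -1728 * (4*19)^3 mod 37 = 14
j = 14 * 28^(-1) mod 37 = 19

j = 19 (mod 37)


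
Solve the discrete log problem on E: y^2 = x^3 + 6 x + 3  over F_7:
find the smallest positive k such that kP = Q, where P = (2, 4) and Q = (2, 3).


Enumerate multiples of P until we hit Q = (2, 3):
  1P = (2, 4)
  2P = (5, 5)
  3P = (4, 0)
  4P = (5, 2)
  5P = (2, 3)
Match found at i = 5.

k = 5


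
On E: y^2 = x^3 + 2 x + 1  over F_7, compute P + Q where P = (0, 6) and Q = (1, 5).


P != Q, so use the chord formula.
s = (y2 - y1) / (x2 - x1) = (6) / (1) mod 7 = 6
x3 = s^2 - x1 - x2 mod 7 = 6^2 - 0 - 1 = 0
y3 = s (x1 - x3) - y1 mod 7 = 6 * (0 - 0) - 6 = 1

P + Q = (0, 1)


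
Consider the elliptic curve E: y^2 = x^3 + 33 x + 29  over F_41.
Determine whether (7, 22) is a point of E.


Check whether y^2 = x^3 + 33 x + 29 (mod 41) for (x, y) = (7, 22).
LHS: y^2 = 22^2 mod 41 = 33
RHS: x^3 + 33 x + 29 = 7^3 + 33*7 + 29 mod 41 = 29
LHS != RHS

No, not on the curve


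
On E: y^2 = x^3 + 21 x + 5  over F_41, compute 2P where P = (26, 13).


Doubling: s = (3 x1^2 + a) / (2 y1)
s = (3*26^2 + 21) / (2*13) mod 41 = 11
x3 = s^2 - 2 x1 mod 41 = 11^2 - 2*26 = 28
y3 = s (x1 - x3) - y1 mod 41 = 11 * (26 - 28) - 13 = 6

2P = (28, 6)


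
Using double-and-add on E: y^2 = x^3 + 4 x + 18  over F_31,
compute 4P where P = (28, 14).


k = 4 = 100_2 (binary, LSB first: 001)
Double-and-add from P = (28, 14):
  bit 0 = 0: acc unchanged = O
  bit 1 = 0: acc unchanged = O
  bit 2 = 1: acc = O + (4, 6) = (4, 6)

4P = (4, 6)


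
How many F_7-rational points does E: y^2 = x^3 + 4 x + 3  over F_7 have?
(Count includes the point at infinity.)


For each x in F_7, count y with y^2 = x^3 + 4 x + 3 mod 7:
  x = 1: RHS = 1, y in [1, 6]  -> 2 point(s)
  x = 3: RHS = 0, y in [0]  -> 1 point(s)
  x = 5: RHS = 1, y in [1, 6]  -> 2 point(s)
Affine points: 5. Add the point at infinity: total = 6.

#E(F_7) = 6


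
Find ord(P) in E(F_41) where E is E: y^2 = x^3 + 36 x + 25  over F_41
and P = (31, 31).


Compute successive multiples of P until we hit O:
  1P = (31, 31)
  2P = (30, 26)
  3P = (5, 17)
  4P = (23, 8)
  5P = (10, 14)
  6P = (8, 13)
  7P = (3, 23)
  8P = (28, 5)
  ... (continuing to 39P)
  39P = O

ord(P) = 39


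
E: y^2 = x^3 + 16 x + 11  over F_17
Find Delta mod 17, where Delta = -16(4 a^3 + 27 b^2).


4 a^3 + 27 b^2 = 4*16^3 + 27*11^2 = 16384 + 3267 = 19651
Delta = -16 * (19651) = -314416
Delta mod 17 = 16

Delta = 16 (mod 17)


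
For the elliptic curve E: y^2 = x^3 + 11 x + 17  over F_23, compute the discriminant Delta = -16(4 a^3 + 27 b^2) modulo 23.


4 a^3 + 27 b^2 = 4*11^3 + 27*17^2 = 5324 + 7803 = 13127
Delta = -16 * (13127) = -210032
Delta mod 23 = 4

Delta = 4 (mod 23)


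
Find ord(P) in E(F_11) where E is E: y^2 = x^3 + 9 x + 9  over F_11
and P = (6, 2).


Compute successive multiples of P until we hit O:
  1P = (6, 2)
  2P = (0, 3)
  3P = (9, 4)
  4P = (5, 6)
  5P = (5, 5)
  6P = (9, 7)
  7P = (0, 8)
  8P = (6, 9)
  ... (continuing to 9P)
  9P = O

ord(P) = 9


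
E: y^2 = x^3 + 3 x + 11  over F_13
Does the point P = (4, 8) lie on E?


Check whether y^2 = x^3 + 3 x + 11 (mod 13) for (x, y) = (4, 8).
LHS: y^2 = 8^2 mod 13 = 12
RHS: x^3 + 3 x + 11 = 4^3 + 3*4 + 11 mod 13 = 9
LHS != RHS

No, not on the curve


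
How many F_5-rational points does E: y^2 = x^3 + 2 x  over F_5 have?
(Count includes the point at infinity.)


For each x in F_5, count y with y^2 = x^3 + 2 x + 0 mod 5:
  x = 0: RHS = 0, y in [0]  -> 1 point(s)
Affine points: 1. Add the point at infinity: total = 2.

#E(F_5) = 2


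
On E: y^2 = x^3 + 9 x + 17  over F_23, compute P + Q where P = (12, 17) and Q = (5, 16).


P != Q, so use the chord formula.
s = (y2 - y1) / (x2 - x1) = (22) / (16) mod 23 = 10
x3 = s^2 - x1 - x2 mod 23 = 10^2 - 12 - 5 = 14
y3 = s (x1 - x3) - y1 mod 23 = 10 * (12 - 14) - 17 = 9

P + Q = (14, 9)


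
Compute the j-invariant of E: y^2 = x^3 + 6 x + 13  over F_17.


Delta = -16(4 a^3 + 27 b^2) mod 17 = 4
-1728 * (4 a)^3 = -1728 * (4*6)^3 mod 17 = 1
j = 1 * 4^(-1) mod 17 = 13

j = 13 (mod 17)


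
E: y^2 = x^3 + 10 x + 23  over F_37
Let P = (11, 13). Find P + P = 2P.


Doubling: s = (3 x1^2 + a) / (2 y1)
s = (3*11^2 + 10) / (2*13) mod 37 = 30
x3 = s^2 - 2 x1 mod 37 = 30^2 - 2*11 = 27
y3 = s (x1 - x3) - y1 mod 37 = 30 * (11 - 27) - 13 = 25

2P = (27, 25)


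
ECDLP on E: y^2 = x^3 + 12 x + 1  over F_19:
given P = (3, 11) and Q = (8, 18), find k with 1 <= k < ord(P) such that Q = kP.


Enumerate multiples of P until we hit Q = (8, 18):
  1P = (3, 11)
  2P = (11, 18)
  3P = (12, 12)
  4P = (8, 18)
Match found at i = 4.

k = 4


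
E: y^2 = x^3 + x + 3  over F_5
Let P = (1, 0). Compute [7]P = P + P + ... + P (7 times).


k = 7 = 111_2 (binary, LSB first: 111)
Double-and-add from P = (1, 0):
  bit 0 = 1: acc = O + (1, 0) = (1, 0)
  bit 1 = 1: acc = (1, 0) + O = (1, 0)
  bit 2 = 1: acc = (1, 0) + O = (1, 0)

7P = (1, 0)


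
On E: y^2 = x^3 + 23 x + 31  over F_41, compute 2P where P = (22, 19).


Doubling: s = (3 x1^2 + a) / (2 y1)
s = (3*22^2 + 23) / (2*19) mod 41 = 14
x3 = s^2 - 2 x1 mod 41 = 14^2 - 2*22 = 29
y3 = s (x1 - x3) - y1 mod 41 = 14 * (22 - 29) - 19 = 6

2P = (29, 6)


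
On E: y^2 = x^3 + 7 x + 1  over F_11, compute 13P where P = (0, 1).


k = 13 = 1101_2 (binary, LSB first: 1011)
Double-and-add from P = (0, 1):
  bit 0 = 1: acc = O + (0, 1) = (0, 1)
  bit 1 = 0: acc unchanged = (0, 1)
  bit 2 = 1: acc = (0, 1) + (3, 4) = (9, 1)
  bit 3 = 1: acc = (9, 1) + (10, 2) = (4, 4)

13P = (4, 4)


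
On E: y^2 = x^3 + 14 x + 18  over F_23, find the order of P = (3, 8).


Compute successive multiples of P until we hit O:
  1P = (3, 8)
  2P = (10, 10)
  3P = (19, 17)
  4P = (5, 11)
  5P = (0, 8)
  6P = (20, 15)
  7P = (2, 10)
  8P = (22, 7)
  ... (continuing to 20P)
  20P = O

ord(P) = 20


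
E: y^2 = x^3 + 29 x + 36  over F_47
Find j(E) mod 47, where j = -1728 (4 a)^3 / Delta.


Delta = -16(4 a^3 + 27 b^2) mod 47 = 13
-1728 * (4 a)^3 = -1728 * (4*29)^3 mod 47 = 4
j = 4 * 13^(-1) mod 47 = 22

j = 22 (mod 47)


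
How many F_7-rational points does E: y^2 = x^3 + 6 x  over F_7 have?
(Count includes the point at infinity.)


For each x in F_7, count y with y^2 = x^3 + 6 x + 0 mod 7:
  x = 0: RHS = 0, y in [0]  -> 1 point(s)
  x = 1: RHS = 0, y in [0]  -> 1 point(s)
  x = 4: RHS = 4, y in [2, 5]  -> 2 point(s)
  x = 5: RHS = 1, y in [1, 6]  -> 2 point(s)
  x = 6: RHS = 0, y in [0]  -> 1 point(s)
Affine points: 7. Add the point at infinity: total = 8.

#E(F_7) = 8


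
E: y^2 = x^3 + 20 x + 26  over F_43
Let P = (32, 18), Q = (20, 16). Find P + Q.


P != Q, so use the chord formula.
s = (y2 - y1) / (x2 - x1) = (41) / (31) mod 43 = 36
x3 = s^2 - x1 - x2 mod 43 = 36^2 - 32 - 20 = 40
y3 = s (x1 - x3) - y1 mod 43 = 36 * (32 - 40) - 18 = 38

P + Q = (40, 38)


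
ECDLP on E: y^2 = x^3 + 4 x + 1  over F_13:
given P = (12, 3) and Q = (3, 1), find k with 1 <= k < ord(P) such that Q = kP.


Enumerate multiples of P until we hit Q = (3, 1):
  1P = (12, 3)
  2P = (3, 1)
Match found at i = 2.

k = 2


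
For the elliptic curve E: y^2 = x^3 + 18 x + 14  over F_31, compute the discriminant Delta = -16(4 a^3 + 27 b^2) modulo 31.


4 a^3 + 27 b^2 = 4*18^3 + 27*14^2 = 23328 + 5292 = 28620
Delta = -16 * (28620) = -457920
Delta mod 31 = 12

Delta = 12 (mod 31)


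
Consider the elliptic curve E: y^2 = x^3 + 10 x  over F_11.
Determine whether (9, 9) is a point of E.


Check whether y^2 = x^3 + 10 x + 0 (mod 11) for (x, y) = (9, 9).
LHS: y^2 = 9^2 mod 11 = 4
RHS: x^3 + 10 x + 0 = 9^3 + 10*9 + 0 mod 11 = 5
LHS != RHS

No, not on the curve


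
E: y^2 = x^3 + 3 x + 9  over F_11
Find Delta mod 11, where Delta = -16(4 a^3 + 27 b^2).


4 a^3 + 27 b^2 = 4*3^3 + 27*9^2 = 108 + 2187 = 2295
Delta = -16 * (2295) = -36720
Delta mod 11 = 9

Delta = 9 (mod 11)


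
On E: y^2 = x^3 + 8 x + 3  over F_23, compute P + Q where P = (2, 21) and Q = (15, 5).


P != Q, so use the chord formula.
s = (y2 - y1) / (x2 - x1) = (7) / (13) mod 23 = 20
x3 = s^2 - x1 - x2 mod 23 = 20^2 - 2 - 15 = 15
y3 = s (x1 - x3) - y1 mod 23 = 20 * (2 - 15) - 21 = 18

P + Q = (15, 18)


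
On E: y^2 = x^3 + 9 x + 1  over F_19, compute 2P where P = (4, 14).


Doubling: s = (3 x1^2 + a) / (2 y1)
s = (3*4^2 + 9) / (2*14) mod 19 = 0
x3 = s^2 - 2 x1 mod 19 = 0^2 - 2*4 = 11
y3 = s (x1 - x3) - y1 mod 19 = 0 * (4 - 11) - 14 = 5

2P = (11, 5)
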